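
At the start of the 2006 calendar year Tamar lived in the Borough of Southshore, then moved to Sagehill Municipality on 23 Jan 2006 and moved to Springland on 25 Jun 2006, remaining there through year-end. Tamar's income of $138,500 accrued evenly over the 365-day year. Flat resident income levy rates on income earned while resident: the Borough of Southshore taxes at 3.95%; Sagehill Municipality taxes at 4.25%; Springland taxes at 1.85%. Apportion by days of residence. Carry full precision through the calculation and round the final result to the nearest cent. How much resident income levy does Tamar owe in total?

The Borough of Southshore, 1 Jan – 22 Jan 2006: 22 days → $138,500 × 3.95% × 22/365 = $329.7438
Sagehill Municipality, 23 Jan – 24 Jun 2006: 153 days → $138,500 × 4.25% × 153/365 = $2,467.3870
Springland, 25 Jun – 31 Dec 2006: 190 days → $138,500 × 1.85% × 190/365 = $1,333.7740
Total = $4,130.9048

$4,130.90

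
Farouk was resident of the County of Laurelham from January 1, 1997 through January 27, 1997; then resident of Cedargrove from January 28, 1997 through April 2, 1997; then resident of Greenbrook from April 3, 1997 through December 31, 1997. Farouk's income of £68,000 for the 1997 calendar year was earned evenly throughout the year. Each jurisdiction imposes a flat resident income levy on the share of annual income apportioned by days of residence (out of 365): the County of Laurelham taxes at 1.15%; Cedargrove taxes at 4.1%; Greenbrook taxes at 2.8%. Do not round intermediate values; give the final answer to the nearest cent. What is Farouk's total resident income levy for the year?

£1,978.43

The County of Laurelham, January 1 – January 27, 1997: 27 days → £68,000 × 1.15% × 27/365 = £57.8466
Cedargrove, January 28 – April 2, 1997: 65 days → £68,000 × 4.1% × 65/365 = £496.4932
Greenbrook, April 3 – December 31, 1997: 273 days → £68,000 × 2.8% × 273/365 = £1,424.0877
Total = £1,978.4274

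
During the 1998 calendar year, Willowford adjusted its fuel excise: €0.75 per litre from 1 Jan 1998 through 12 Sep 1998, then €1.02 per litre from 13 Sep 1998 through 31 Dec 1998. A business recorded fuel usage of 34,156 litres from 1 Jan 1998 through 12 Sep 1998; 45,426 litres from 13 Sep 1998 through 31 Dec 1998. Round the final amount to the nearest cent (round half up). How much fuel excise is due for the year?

€71,951.52

1 Jan – 12 Sep 1998: 34,156 litres at €0.75/litre → €25,617.00
13 Sep – 31 Dec 1998: 45,426 litres at €1.02/litre → €46,334.52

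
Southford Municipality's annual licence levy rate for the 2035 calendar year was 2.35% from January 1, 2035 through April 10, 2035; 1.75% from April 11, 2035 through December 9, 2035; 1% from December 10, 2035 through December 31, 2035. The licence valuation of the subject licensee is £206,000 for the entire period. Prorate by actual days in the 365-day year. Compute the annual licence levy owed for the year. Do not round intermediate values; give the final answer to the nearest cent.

£3,850.51

January 1 – April 10, 2035: 100 days at 2.35% → £206,000 × 2.35% × 100/365 = £1,326.3014
April 11 – December 9, 2035: 243 days at 1.75% → £206,000 × 1.75% × 243/365 = £2,400.0411
December 10 – December 31, 2035: 22 days at 1% → £206,000 × 1% × 22/365 = £124.1644
Total = £3,850.5068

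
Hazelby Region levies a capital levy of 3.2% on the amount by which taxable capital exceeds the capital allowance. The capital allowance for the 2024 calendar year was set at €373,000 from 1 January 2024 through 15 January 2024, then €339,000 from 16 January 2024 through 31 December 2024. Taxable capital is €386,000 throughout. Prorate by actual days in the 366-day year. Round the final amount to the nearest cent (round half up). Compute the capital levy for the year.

1 January – 15 January 2024: 15 days, exemption €373,000 → (€386,000 − €373,000) × 3.2% × 15/366 = €17.0492
16 January – 31 December 2024: 351 days, exemption €339,000 → (€386,000 − €339,000) × 3.2% × 351/366 = €1,442.3607
Total = €1,459.4098

€1,459.41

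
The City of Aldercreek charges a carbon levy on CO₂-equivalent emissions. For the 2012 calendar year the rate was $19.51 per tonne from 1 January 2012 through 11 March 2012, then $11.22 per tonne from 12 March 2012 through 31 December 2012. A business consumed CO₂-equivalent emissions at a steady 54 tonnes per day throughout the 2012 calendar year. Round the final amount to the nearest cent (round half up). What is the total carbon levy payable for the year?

$253,535.94

1 January – 11 March 2012: 71 days × 54 tonnes/day = 3,834 tonnes at $19.51/tonne → $74,801.34
12 March – 31 December 2012: 295 days × 54 tonnes/day = 15,930 tonnes at $11.22/tonne → $178,734.60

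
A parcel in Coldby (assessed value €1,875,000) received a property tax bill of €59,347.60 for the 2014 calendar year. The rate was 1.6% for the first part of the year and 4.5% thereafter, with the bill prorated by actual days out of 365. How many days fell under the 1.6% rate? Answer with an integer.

168 days

Let d = days at the first rate; then 365 − d days at the second rate.
€1,875,000 × [1.6%·d + 4.5%·(365−d)] / 365 = €59,347.60
Solving gives d = 168, so the new rate took effect on June 18, 2014.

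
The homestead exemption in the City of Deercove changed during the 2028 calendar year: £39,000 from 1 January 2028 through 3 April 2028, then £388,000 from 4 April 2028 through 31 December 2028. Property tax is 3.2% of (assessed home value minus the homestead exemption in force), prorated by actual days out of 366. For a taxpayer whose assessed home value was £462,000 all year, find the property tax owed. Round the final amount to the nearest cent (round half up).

1 January – 3 April 2028: 94 days, exemption £39,000 → (£462,000 − £39,000) × 3.2% × 94/366 = £3,476.4590
4 April – 31 December 2028: 272 days, exemption £388,000 → (£462,000 − £388,000) × 3.2% × 272/366 = £1,759.8251
Total = £5,236.2842

£5,236.28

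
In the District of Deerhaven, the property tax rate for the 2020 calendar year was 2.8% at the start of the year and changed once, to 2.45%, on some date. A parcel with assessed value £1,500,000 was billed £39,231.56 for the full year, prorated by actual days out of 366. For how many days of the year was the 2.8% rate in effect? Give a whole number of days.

Let d = days at the first rate; then 366 − d days at the second rate.
£1,500,000 × [2.8%·d + 2.45%·(366−d)] / 366 = £39,231.56
Solving gives d = 173, so the new rate took effect on 22 Jun 2020.

173 days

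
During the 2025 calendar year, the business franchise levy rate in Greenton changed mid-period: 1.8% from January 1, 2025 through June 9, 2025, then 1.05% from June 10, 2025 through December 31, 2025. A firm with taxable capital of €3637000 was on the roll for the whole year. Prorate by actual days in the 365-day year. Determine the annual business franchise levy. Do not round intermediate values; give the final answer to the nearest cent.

€50145.76

January 1 – June 9, 2025: 160 days at 1.8% → €3637000 × 1.8% × 160/365 = €28697.4247
June 10 – December 31, 2025: 205 days at 1.05% → €3637000 × 1.05% × 205/365 = €21448.3356
Total = €50145.7603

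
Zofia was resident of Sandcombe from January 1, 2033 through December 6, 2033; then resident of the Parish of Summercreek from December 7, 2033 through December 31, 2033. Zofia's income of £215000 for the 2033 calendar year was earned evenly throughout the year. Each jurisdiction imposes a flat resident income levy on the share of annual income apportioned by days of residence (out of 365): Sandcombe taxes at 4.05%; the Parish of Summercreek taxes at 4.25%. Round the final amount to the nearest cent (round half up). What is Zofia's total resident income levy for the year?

Sandcombe, January 1 – December 6, 2033: 340 days → £215000 × 4.05% × 340/365 = £8111.0959
The Parish of Summercreek, December 7 – December 31, 2033: 25 days → £215000 × 4.25% × 25/365 = £625.8562
Total = £8736.9521

£8736.95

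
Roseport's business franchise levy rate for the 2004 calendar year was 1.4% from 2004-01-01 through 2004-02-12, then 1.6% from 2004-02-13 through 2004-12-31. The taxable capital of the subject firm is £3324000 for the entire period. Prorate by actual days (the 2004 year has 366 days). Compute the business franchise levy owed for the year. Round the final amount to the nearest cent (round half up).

£52402.95

2004-01-01 to 2004-02-12: 43 days at 1.4% → £3324000 × 1.4% × 43/366 = £5467.3443
2004-02-13 to 2004-12-31: 323 days at 1.6% → £3324000 × 1.6% × 323/366 = £46935.6066
Total = £52402.9508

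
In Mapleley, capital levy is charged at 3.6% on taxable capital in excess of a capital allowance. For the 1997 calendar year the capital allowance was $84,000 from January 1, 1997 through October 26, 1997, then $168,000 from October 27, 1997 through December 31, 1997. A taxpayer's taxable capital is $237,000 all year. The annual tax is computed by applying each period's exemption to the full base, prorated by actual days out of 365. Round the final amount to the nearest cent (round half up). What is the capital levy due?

$4,961.19

January 1 – October 26, 1997: 299 days, exemption $84,000 → ($237,000 − $84,000) × 3.6% × 299/365 = $4,512.0329
October 27 – December 31, 1997: 66 days, exemption $168,000 → ($237,000 − $168,000) × 3.6% × 66/365 = $449.1616
Total = $4,961.1945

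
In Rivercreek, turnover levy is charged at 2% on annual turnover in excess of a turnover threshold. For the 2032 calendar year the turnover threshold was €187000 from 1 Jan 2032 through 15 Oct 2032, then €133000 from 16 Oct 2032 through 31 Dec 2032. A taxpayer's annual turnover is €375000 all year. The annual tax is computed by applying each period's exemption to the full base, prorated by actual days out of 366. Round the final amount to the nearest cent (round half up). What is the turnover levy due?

€3987.21

1 Jan – 15 Oct 2032: 289 days, exemption €187000 → (€375000 − €187000) × 2% × 289/366 = €2968.9617
16 Oct – 31 Dec 2032: 77 days, exemption €133000 → (€375000 − €133000) × 2% × 77/366 = €1018.2514
Total = €3987.2131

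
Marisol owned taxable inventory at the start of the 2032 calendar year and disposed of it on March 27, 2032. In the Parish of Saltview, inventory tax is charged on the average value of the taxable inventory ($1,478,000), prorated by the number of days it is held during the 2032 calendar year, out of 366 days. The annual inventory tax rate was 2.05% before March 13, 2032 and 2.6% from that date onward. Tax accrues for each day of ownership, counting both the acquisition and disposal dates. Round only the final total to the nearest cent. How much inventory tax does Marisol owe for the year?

January 1 – March 12, 2032: 72 days at 2.05% → $1,478,000 × 2.05% × 72/366 = $5,960.4590
March 13 – March 27, 2032: 15 days at 2.6% → $1,478,000 × 2.6% × 15/366 = $1,574.9180
Total = $7,535.3770

$7,535.38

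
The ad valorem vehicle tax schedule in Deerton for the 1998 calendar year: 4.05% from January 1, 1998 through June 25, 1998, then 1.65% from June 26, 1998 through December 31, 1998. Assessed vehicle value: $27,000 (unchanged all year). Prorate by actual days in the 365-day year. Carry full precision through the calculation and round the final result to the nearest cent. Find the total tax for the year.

$757.96

January 1 – June 25, 1998: 176 days at 4.05% → $27,000 × 4.05% × 176/365 = $527.2767
June 26 – December 31, 1998: 189 days at 1.65% → $27,000 × 1.65% × 189/365 = $230.6836
Total = $757.9603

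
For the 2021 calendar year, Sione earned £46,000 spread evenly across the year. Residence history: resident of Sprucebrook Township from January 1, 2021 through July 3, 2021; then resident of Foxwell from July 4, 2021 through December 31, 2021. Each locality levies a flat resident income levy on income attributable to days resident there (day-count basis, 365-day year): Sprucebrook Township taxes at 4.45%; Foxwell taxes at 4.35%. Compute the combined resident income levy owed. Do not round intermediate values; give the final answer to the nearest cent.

Sprucebrook Township, January 1 – July 3, 2021: 184 days → £46,000 × 4.45% × 184/365 = £1,031.9123
Foxwell, July 4 – December 31, 2021: 181 days → £46,000 × 4.35% × 181/365 = £992.2767
Total = £2,024.1890

£2,024.19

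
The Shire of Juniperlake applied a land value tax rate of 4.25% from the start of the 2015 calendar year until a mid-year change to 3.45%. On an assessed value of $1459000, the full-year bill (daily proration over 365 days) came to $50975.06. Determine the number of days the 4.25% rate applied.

20 days

Let d = days at the first rate; then 365 − d days at the second rate.
$1459000 × [4.25%·d + 3.45%·(365−d)] / 365 = $50975.06
Solving gives d = 20, so the new rate took effect on 21 Jan 2015.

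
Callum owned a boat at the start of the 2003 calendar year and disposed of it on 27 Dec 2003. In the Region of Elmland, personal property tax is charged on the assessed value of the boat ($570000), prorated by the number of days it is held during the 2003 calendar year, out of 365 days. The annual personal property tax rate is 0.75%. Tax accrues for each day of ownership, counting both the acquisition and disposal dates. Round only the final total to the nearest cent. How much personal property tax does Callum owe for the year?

Days held (1 Jan – 27 Dec 2003): 361 out of 365
Tax = $570000 × 0.75% × 361/365 = $4228.1507

$4228.15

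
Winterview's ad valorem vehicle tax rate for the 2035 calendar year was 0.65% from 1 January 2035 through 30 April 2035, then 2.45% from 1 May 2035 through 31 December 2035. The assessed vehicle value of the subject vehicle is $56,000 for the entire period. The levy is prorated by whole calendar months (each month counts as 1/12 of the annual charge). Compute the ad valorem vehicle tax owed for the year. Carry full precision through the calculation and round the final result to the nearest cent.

$1,036.00

1 January – 30 April 2035: 4 months at 0.65% → $56,000 × 0.65% × 4/12 = $121.3333
1 May – 31 December 2035: 8 months at 2.45% → $56,000 × 2.45% × 8/12 = $914.6667
Total = $1,036.0000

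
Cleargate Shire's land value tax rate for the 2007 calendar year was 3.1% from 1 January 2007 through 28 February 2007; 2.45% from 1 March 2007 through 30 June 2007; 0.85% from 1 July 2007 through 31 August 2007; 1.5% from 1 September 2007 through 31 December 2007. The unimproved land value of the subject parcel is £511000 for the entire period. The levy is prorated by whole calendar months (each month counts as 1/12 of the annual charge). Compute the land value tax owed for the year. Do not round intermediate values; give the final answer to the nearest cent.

£10092.25

1 January – 28 February 2007: 2 months at 3.1% → £511000 × 3.1% × 2/12 = £2640.1667
1 March – 30 June 2007: 4 months at 2.45% → £511000 × 2.45% × 4/12 = £4173.1667
1 July – 31 August 2007: 2 months at 0.85% → £511000 × 0.85% × 2/12 = £723.9167
1 September – 31 December 2007: 4 months at 1.5% → £511000 × 1.5% × 4/12 = £2555.0000
Total = £10092.2500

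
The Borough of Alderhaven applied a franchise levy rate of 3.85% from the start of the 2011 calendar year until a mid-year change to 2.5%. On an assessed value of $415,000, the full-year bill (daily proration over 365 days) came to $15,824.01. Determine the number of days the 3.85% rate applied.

Let d = days at the first rate; then 365 − d days at the second rate.
$415,000 × [3.85%·d + 2.5%·(365−d)] / 365 = $15,824.01
Solving gives d = 355, so the new rate took effect on 22 December 2011.

355 days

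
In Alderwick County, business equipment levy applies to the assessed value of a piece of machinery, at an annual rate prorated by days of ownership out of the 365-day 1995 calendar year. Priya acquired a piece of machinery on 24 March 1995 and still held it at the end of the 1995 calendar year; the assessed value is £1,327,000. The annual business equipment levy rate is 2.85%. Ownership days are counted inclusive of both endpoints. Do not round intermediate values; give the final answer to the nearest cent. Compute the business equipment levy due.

Days held (24 March – 31 December 1995): 283 out of 365
Tax = £1,327,000 × 2.85% × 283/365 = £29,323.0644

£29,323.06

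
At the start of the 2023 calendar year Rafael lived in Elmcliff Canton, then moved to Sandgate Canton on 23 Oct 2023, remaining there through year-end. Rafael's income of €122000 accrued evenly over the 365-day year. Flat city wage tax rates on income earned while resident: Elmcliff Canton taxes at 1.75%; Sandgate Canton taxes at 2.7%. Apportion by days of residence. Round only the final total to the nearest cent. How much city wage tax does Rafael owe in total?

€2357.27

Elmcliff Canton, 1 Jan – 22 Oct 2023: 295 days → €122000 × 1.75% × 295/365 = €1725.5479
Sandgate Canton, 23 Oct – 31 Dec 2023: 70 days → €122000 × 2.7% × 70/365 = €631.7260
Total = €2357.2740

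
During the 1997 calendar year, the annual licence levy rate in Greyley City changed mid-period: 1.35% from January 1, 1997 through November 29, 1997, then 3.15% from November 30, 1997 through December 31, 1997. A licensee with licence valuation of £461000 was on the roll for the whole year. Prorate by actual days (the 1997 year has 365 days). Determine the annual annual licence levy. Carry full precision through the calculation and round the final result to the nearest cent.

£6951.00

January 1 – November 29, 1997: 333 days at 1.35% → £461000 × 1.35% × 333/365 = £5677.8781
November 30 – December 31, 1997: 32 days at 3.15% → £461000 × 3.15% × 32/365 = £1273.1178
Total = £6950.9959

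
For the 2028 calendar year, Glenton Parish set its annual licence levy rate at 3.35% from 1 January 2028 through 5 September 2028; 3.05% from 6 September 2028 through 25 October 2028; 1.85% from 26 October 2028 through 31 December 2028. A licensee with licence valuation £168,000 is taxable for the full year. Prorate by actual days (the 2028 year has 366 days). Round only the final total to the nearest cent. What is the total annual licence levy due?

£5,097.84

1 January – 5 September 2028: 249 days at 3.35% → £168,000 × 3.35% × 249/366 = £3,828.8852
6 September – 25 October 2028: 50 days at 3.05% → £168,000 × 3.05% × 50/366 = £700.0000
26 October – 31 December 2028: 67 days at 1.85% → £168,000 × 1.85% × 67/366 = £568.9508
Total = £5,097.8361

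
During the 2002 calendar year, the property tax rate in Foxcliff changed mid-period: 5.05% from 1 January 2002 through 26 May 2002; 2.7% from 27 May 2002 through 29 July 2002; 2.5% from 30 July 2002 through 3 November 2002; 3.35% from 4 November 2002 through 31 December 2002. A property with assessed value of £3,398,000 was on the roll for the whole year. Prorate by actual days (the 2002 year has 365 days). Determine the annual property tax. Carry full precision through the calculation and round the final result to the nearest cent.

£125,390.85

1 January – 26 May 2002: 146 days at 5.05% → £3,398,000 × 5.05% × 146/365 = £68,639.6000
27 May – 29 July 2002: 64 days at 2.7% → £3,398,000 × 2.7% × 64/365 = £16,086.9699
30 July – 3 November 2002: 97 days at 2.5% → £3,398,000 × 2.5% × 97/365 = £22,575.7534
4 November – 31 December 2002: 58 days at 3.35% → £3,398,000 × 3.35% × 58/365 = £18,088.5315
Total = £125,390.8548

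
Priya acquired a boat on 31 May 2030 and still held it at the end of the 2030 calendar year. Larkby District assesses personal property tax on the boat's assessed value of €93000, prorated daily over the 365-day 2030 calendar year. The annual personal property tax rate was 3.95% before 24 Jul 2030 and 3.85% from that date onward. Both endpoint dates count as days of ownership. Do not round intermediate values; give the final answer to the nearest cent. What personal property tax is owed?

€2122.82

31 May – 23 Jul 2030: 54 days at 3.95% → €93000 × 3.95% × 54/365 = €543.4767
24 Jul – 31 Dec 2030: 161 days at 3.85% → €93000 × 3.85% × 161/365 = €1579.3438
Total = €2122.8205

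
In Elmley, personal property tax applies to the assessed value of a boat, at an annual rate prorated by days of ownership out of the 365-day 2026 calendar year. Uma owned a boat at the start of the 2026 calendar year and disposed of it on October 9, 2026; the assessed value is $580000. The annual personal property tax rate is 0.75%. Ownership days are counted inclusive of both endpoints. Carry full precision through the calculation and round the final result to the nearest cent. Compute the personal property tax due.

Days held (January 1 – October 9, 2026): 282 out of 365
Tax = $580000 × 0.75% × 282/365 = $3360.8219

$3360.82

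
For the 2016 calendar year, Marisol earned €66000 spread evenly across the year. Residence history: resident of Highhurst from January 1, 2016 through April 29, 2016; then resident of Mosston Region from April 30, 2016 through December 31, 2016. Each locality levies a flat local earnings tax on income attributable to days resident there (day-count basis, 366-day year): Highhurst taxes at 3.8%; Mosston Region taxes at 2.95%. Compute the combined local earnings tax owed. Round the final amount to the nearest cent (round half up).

€2130.93

Highhurst, January 1 – April 29, 2016: 120 days → €66000 × 3.8% × 120/366 = €822.2951
Mosston Region, April 30 – December 31, 2016: 246 days → €66000 × 2.95% × 246/366 = €1308.6393
Total = €2130.9344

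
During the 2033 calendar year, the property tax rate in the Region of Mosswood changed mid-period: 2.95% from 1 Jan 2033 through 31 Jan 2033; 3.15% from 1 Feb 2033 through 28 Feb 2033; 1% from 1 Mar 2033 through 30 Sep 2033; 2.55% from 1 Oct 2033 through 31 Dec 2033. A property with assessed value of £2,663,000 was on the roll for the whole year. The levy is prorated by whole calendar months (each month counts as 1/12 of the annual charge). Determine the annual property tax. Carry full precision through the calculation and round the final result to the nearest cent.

1 Jan – 31 Jan 2033: 1 month at 2.95% → £2,663,000 × 2.95% × 1/12 = £6,546.5417
1 Feb – 28 Feb 2033: 1 month at 3.15% → £2,663,000 × 3.15% × 1/12 = £6,990.3750
1 Mar – 30 Sep 2033: 7 months at 1% → £2,663,000 × 1% × 7/12 = £15,534.1667
1 Oct – 31 Dec 2033: 3 months at 2.55% → £2,663,000 × 2.55% × 3/12 = £16,976.6250
Total = £46,047.7083

£46,047.71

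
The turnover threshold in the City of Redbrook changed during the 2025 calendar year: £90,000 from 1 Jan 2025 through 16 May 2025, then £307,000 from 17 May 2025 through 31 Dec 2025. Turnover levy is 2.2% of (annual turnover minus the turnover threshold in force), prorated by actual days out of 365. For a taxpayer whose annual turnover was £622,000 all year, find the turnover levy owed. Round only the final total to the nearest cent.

£8,708.81

1 Jan – 16 May 2025: 136 days, exemption £90,000 → (£622,000 − £90,000) × 2.2% × 136/365 = £4,360.9425
17 May – 31 Dec 2025: 229 days, exemption £307,000 → (£622,000 − £307,000) × 2.2% × 229/365 = £4,347.8630
Total = £8,708.8055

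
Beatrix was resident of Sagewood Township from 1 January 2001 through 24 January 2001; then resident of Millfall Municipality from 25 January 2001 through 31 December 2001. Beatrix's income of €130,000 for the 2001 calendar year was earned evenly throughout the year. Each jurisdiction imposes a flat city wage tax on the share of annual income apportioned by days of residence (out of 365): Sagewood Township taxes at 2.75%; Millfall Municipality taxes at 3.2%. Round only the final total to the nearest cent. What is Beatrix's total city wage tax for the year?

€4,121.53

Sagewood Township, 1 January – 24 January 2001: 24 days → €130,000 × 2.75% × 24/365 = €235.0685
Millfall Municipality, 25 January – 31 December 2001: 341 days → €130,000 × 3.2% × 341/365 = €3,886.4658
Total = €4,121.5342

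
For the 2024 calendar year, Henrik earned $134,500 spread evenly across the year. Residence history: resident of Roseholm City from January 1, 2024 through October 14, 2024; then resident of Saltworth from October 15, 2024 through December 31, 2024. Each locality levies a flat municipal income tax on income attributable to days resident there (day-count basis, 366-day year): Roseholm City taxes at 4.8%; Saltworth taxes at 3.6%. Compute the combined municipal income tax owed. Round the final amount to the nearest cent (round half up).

Roseholm City, January 1 – October 14, 2024: 288 days → $134,500 × 4.8% × 288/366 = $5,080.1311
Saltworth, October 15 – December 31, 2024: 78 days → $134,500 × 3.6% × 78/366 = $1,031.9016
Total = $6,112.0328

$6,112.03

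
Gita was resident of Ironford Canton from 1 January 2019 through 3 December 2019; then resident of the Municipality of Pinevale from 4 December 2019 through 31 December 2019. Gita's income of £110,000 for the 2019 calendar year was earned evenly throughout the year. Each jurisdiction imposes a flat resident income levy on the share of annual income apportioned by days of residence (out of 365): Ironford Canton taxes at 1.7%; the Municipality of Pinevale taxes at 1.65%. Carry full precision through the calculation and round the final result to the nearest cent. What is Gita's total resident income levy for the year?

Ironford Canton, 1 January – 3 December 2019: 337 days → £110,000 × 1.7% × 337/365 = £1,726.5479
The Municipality of Pinevale, 4 December – 31 December 2019: 28 days → £110,000 × 1.65% × 28/365 = £139.2329
Total = £1,865.7808

£1,865.78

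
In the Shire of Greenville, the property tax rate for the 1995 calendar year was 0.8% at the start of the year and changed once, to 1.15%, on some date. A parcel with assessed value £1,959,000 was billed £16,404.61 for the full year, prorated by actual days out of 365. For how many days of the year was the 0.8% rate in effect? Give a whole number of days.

Let d = days at the first rate; then 365 − d days at the second rate.
£1,959,000 × [0.8%·d + 1.15%·(365−d)] / 365 = £16,404.61
Solving gives d = 326, so the new rate took effect on 23 Nov 1995.

326 days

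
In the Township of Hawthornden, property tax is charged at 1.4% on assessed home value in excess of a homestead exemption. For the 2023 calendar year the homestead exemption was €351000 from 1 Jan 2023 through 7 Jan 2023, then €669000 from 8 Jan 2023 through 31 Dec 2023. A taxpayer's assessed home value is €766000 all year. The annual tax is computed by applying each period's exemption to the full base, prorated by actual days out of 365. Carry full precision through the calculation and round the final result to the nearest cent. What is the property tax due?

1 Jan – 7 Jan 2023: 7 days, exemption €351000 → (€766000 − €351000) × 1.4% × 7/365 = €111.4247
8 Jan – 31 Dec 2023: 358 days, exemption €669000 → (€766000 − €669000) × 1.4% × 358/365 = €1331.9562
Total = €1443.3808

€1443.38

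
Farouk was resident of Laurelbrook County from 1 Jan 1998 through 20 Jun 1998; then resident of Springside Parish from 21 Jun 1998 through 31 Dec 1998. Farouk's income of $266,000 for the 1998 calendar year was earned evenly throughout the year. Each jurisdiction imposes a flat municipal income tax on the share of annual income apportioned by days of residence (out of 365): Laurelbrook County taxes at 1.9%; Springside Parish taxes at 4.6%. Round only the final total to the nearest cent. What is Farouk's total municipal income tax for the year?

Laurelbrook County, 1 Jan – 20 Jun 1998: 171 days → $266,000 × 1.9% × 171/365 = $2,367.7644
Springside Parish, 21 Jun – 31 Dec 1998: 194 days → $266,000 × 4.6% × 194/365 = $6,503.5178
Total = $8,871.2822

$8,871.28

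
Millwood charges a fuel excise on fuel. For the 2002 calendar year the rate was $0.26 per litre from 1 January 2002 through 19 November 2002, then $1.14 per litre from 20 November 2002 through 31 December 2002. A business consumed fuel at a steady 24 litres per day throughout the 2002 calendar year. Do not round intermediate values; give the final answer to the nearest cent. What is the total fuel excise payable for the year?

1 January – 19 November 2002: 323 days × 24 litres/day = 7,752 litres at $0.26/litre → $2,015.52
20 November – 31 December 2002: 42 days × 24 litres/day = 1,008 litres at $1.14/litre → $1,149.12

$3,164.64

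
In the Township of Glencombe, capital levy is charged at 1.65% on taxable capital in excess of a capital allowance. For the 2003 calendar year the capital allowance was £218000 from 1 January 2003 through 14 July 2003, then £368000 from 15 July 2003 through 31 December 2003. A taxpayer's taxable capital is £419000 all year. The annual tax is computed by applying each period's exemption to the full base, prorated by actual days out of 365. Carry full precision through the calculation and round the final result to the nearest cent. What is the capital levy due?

£2163.76

1 January – 14 July 2003: 195 days, exemption £218000 → (£419000 − £218000) × 1.65% × 195/365 = £1771.8288
15 July – 31 December 2003: 170 days, exemption £368000 → (£419000 − £368000) × 1.65% × 170/365 = £391.9315
Total = £2163.7603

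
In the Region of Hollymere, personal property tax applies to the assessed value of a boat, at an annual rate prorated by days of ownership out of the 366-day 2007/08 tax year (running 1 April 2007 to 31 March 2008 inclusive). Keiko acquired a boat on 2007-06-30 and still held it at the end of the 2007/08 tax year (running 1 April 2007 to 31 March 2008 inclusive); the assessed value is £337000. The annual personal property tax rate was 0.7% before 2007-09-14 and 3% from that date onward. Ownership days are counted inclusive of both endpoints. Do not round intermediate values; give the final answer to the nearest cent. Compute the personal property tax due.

£6014.44

2007-06-30 to 2007-09-13: 76 days at 0.7% → £337000 × 0.7% × 76/366 = £489.8470
2007-09-14 to 2008-03-31: 200 days at 3% → £337000 × 3% × 200/366 = £5524.5902
Total = £6014.4372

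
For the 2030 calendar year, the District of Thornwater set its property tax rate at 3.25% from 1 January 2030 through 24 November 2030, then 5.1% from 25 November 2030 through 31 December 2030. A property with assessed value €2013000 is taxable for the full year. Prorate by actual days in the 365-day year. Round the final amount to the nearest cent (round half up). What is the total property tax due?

1 January – 24 November 2030: 328 days at 3.25% → €2013000 × 3.25% × 328/365 = €58790.6301
25 November – 31 December 2030: 37 days at 5.1% → €2013000 × 5.1% × 37/365 = €10406.9342
Total = €69197.5644

€69197.56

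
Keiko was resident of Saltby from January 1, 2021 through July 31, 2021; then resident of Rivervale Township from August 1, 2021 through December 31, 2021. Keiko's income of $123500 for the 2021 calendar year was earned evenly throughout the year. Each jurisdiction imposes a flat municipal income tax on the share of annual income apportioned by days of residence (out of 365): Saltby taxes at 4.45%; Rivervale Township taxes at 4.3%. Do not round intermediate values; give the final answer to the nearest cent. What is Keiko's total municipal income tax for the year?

Saltby, January 1 – July 31, 2021: 212 days → $123500 × 4.45% × 212/365 = $3192.0521
Rivervale Township, August 1 – December 31, 2021: 153 days → $123500 × 4.3% × 153/365 = $2226.0452
Total = $5418.0973

$5418.10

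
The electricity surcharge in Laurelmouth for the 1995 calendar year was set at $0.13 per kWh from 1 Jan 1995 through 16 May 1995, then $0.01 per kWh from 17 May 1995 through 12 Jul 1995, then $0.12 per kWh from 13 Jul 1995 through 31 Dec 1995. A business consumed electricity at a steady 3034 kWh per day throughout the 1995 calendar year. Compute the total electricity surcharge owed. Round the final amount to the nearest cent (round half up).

$117,992.26

1 Jan – 16 May 1995: 136 days × 3034 kWh/day = 412,624 kWh at $0.13/kWh → $53,641.12
17 May – 12 Jul 1995: 57 days × 3034 kWh/day = 172,938 kWh at $0.01/kWh → $1,729.38
13 Jul – 31 Dec 1995: 172 days × 3034 kWh/day = 521,848 kWh at $0.12/kWh → $62,621.76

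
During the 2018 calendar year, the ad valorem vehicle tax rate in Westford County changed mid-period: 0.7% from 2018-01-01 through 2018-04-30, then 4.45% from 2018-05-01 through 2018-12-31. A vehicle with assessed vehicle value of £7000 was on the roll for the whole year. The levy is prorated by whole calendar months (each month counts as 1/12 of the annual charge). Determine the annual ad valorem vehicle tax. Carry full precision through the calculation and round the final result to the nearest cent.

£224.00

2018-01-01 to 2018-04-30: 4 months at 0.7% → £7000 × 0.7% × 4/12 = £16.3333
2018-05-01 to 2018-12-31: 8 months at 4.45% → £7000 × 4.45% × 8/12 = £207.6667
Total = £224.0000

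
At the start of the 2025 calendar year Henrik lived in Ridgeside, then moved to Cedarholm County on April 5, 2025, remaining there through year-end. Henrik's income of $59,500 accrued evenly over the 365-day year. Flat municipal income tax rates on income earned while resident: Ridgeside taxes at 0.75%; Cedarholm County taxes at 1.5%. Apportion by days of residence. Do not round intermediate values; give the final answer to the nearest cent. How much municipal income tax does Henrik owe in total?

$777.58

Ridgeside, January 1 – April 4, 2025: 94 days → $59,500 × 0.75% × 94/365 = $114.9247
Cedarholm County, April 5 – December 31, 2025: 271 days → $59,500 × 1.5% × 271/365 = $662.6507
Total = $777.5753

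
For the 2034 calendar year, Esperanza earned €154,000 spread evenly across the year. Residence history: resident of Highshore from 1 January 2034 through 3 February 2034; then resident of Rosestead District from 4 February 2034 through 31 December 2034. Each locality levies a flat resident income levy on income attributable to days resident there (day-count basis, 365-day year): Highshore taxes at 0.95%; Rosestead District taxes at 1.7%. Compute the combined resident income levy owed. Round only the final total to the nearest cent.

€2,510.41

Highshore, 1 January – 3 February 2034: 34 days → €154,000 × 0.95% × 34/365 = €136.2795
Rosestead District, 4 February – 31 December 2034: 331 days → €154,000 × 1.7% × 331/365 = €2,374.1315
Total = €2,510.4110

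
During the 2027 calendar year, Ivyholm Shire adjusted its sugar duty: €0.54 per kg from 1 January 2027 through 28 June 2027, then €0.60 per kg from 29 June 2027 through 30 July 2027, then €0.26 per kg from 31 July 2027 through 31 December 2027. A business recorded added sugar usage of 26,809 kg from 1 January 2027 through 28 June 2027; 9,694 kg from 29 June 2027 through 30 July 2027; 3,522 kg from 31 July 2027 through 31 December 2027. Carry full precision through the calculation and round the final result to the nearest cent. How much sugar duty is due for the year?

€21,208.98

1 January – 28 June 2027: 26,809 kg at €0.54/kg → €14,476.86
29 June – 30 July 2027: 9,694 kg at €0.60/kg → €5,816.40
31 July – 31 December 2027: 3,522 kg at €0.26/kg → €915.72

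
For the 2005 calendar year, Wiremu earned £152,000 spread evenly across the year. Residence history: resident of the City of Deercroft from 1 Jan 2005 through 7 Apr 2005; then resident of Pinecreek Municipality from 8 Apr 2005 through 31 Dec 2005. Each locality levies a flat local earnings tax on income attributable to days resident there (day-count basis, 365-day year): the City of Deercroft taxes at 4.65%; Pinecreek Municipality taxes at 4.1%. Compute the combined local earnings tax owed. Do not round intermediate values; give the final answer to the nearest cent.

£6,454.17

The City of Deercroft, 1 Jan – 7 Apr 2005: 97 days → £152,000 × 4.65% × 97/365 = £1,878.3452
Pinecreek Municipality, 8 Apr – 31 Dec 2005: 268 days → £152,000 × 4.1% × 268/365 = £4,575.8247
Total = £6,454.1699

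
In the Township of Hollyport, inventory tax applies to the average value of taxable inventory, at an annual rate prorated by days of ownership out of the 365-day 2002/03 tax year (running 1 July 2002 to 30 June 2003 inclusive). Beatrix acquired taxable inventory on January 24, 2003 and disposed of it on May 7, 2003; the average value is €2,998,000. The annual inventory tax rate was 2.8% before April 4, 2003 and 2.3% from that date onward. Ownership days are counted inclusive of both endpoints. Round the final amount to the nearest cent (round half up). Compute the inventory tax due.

January 24 – April 3, 2003: 70 days at 2.8% → €2,998,000 × 2.8% × 70/365 = €16,098.8493
April 4 – May 7, 2003: 34 days at 2.3% → €2,998,000 × 2.3% × 34/365 = €6,423.1123
Total = €22,521.9616

€22,521.96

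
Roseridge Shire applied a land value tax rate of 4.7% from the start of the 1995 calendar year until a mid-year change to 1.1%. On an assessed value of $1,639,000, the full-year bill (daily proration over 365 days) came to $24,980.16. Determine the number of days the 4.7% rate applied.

Let d = days at the first rate; then 365 − d days at the second rate.
$1,639,000 × [4.7%·d + 1.1%·(365−d)] / 365 = $24,980.16
Solving gives d = 43, so the new rate took effect on 13 February 1995.

43 days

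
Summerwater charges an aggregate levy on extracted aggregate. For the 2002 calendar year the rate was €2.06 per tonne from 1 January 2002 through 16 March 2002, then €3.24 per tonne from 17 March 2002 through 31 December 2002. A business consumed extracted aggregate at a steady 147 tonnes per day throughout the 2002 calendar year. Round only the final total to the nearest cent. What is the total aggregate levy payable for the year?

1 January – 16 March 2002: 75 days × 147 tonnes/day = 11,025 tonnes at €2.06/tonne → €22711.50
17 March – 31 December 2002: 290 days × 147 tonnes/day = 42,630 tonnes at €3.24/tonne → €138121.20

€160832.70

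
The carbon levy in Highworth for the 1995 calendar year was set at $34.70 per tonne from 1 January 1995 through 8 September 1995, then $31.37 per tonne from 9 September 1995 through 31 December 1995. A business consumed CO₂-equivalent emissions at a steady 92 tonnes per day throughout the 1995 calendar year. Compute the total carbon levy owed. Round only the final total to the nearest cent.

$1130300.96

1 January – 8 September 1995: 251 days × 92 tonnes/day = 23,092 tonnes at $34.70/tonne → $801292.40
9 September – 31 December 1995: 114 days × 92 tonnes/day = 10,488 tonnes at $31.37/tonne → $329008.56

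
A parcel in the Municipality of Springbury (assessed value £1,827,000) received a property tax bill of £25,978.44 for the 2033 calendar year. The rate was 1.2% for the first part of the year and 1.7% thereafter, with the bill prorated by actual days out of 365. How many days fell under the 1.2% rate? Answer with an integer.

Let d = days at the first rate; then 365 − d days at the second rate.
£1,827,000 × [1.2%·d + 1.7%·(365−d)] / 365 = £25,978.44
Solving gives d = 203, so the new rate took effect on July 23, 2033.

203 days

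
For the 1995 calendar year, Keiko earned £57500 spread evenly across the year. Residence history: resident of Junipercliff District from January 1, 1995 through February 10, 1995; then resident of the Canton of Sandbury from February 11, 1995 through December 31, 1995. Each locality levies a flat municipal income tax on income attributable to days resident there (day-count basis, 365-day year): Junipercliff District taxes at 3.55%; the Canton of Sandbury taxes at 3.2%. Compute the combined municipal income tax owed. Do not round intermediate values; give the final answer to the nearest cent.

£1862.61

Junipercliff District, January 1 – February 10, 1995: 41 days → £57500 × 3.55% × 41/365 = £229.2911
The Canton of Sandbury, February 11 – December 31, 1995: 324 days → £57500 × 3.2% × 324/365 = £1633.3151
Total = £1862.6062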